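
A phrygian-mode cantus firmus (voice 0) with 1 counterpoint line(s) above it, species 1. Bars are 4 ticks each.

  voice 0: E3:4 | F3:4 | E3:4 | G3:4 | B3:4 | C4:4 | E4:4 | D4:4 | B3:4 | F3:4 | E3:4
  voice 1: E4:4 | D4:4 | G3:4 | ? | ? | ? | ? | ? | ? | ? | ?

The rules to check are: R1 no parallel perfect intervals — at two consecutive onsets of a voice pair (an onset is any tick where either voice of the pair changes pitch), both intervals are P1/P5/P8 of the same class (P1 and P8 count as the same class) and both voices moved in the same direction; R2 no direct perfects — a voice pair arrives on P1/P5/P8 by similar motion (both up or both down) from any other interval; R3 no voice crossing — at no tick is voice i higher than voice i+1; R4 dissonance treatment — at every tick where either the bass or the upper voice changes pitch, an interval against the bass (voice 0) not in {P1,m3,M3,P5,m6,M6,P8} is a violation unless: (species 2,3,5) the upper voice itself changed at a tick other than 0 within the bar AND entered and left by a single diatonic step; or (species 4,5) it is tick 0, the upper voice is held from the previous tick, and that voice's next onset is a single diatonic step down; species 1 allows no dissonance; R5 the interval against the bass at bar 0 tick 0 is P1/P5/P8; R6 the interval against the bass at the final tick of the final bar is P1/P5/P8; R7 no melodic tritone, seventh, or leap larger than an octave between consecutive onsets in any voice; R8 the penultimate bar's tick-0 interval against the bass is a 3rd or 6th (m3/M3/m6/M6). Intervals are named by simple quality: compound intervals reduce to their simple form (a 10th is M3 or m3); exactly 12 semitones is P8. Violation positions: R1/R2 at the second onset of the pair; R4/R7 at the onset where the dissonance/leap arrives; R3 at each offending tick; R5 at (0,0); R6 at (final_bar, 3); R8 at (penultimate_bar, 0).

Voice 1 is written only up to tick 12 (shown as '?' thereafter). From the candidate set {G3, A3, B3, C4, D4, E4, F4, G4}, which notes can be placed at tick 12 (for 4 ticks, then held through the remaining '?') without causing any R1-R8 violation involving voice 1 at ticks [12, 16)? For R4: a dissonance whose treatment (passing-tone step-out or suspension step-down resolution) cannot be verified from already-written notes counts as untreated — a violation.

{B3, E4, G3}

G3: legal
A3: violates R4
B3: legal
C4: violates R4
D4: violates R2
E4: legal
F4: violates R4,R7
G4: violates R2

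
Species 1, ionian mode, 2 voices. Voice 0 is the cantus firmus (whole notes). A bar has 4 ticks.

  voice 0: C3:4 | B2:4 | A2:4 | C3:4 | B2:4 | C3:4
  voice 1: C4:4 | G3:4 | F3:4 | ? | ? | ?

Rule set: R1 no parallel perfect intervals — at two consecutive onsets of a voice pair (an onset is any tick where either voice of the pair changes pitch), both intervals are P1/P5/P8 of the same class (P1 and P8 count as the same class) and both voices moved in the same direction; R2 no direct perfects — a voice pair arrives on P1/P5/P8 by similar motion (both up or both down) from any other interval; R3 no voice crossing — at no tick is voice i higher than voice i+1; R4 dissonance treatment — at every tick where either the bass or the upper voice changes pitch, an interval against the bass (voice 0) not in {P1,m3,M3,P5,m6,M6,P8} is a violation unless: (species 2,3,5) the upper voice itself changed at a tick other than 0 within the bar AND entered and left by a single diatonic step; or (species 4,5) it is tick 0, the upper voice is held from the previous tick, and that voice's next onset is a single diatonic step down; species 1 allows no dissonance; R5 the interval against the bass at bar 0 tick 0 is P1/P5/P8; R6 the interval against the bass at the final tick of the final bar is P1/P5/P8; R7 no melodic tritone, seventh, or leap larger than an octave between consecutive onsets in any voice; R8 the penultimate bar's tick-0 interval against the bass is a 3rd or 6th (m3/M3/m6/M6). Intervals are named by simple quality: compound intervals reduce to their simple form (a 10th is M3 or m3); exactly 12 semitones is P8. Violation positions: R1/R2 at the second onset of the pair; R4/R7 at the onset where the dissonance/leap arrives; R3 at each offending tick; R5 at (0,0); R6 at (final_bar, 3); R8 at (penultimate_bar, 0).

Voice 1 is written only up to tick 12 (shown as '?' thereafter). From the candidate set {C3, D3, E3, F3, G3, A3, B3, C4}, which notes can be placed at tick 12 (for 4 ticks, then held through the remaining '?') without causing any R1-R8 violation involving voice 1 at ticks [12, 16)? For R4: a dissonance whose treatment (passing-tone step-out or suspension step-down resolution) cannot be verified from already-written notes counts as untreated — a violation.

{A3, C3, E3}

C3: legal
D3: violates R4
E3: legal
F3: violates R4
G3: violates R2
A3: legal
B3: violates R4,R7
C4: violates R2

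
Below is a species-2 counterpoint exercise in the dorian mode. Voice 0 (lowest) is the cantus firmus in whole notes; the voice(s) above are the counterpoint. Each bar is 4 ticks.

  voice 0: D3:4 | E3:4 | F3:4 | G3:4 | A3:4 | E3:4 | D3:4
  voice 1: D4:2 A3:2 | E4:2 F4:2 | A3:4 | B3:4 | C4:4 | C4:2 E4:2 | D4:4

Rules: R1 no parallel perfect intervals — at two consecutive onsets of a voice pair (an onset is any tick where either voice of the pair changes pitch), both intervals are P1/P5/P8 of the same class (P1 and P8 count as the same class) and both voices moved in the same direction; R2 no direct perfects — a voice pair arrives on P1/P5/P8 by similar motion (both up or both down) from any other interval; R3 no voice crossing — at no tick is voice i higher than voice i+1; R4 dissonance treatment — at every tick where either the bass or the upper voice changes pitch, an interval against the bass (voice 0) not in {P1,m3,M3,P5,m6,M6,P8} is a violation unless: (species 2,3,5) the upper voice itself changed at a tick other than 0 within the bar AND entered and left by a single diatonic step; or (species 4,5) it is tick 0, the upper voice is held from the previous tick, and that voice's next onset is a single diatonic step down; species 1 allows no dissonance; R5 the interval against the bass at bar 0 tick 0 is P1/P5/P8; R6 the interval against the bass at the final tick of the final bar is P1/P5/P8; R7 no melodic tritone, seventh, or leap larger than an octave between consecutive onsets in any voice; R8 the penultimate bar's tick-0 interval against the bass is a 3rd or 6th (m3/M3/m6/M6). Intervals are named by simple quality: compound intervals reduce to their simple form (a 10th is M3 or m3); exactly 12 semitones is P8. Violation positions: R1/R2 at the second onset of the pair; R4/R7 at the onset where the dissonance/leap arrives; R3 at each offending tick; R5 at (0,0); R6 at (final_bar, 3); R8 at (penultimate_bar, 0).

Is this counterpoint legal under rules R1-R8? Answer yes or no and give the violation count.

bar 0: v0=D3 v1=D4 (P8)
bar 1: v0=E3 v1=E4 (P8)
bar 2: v0=F3 v1=A3 (M3)
bar 3: v0=G3 v1=B3 (M3)
bar 4: v0=A3 v1=C4 (m3)
bar 5: v0=E3 v1=C4 (m6)
bar 6: v0=D3 v1=D4 (P8)
  R2 @ bar1.0: D3/A3 P5 -> E3/E4 P8 similar
  R4 @ bar1.2: E3/F4 m2 untreated
  R1 @ bar6.0: E3/E4 P8 -> D3/D4 P8 similar

No (3 violations)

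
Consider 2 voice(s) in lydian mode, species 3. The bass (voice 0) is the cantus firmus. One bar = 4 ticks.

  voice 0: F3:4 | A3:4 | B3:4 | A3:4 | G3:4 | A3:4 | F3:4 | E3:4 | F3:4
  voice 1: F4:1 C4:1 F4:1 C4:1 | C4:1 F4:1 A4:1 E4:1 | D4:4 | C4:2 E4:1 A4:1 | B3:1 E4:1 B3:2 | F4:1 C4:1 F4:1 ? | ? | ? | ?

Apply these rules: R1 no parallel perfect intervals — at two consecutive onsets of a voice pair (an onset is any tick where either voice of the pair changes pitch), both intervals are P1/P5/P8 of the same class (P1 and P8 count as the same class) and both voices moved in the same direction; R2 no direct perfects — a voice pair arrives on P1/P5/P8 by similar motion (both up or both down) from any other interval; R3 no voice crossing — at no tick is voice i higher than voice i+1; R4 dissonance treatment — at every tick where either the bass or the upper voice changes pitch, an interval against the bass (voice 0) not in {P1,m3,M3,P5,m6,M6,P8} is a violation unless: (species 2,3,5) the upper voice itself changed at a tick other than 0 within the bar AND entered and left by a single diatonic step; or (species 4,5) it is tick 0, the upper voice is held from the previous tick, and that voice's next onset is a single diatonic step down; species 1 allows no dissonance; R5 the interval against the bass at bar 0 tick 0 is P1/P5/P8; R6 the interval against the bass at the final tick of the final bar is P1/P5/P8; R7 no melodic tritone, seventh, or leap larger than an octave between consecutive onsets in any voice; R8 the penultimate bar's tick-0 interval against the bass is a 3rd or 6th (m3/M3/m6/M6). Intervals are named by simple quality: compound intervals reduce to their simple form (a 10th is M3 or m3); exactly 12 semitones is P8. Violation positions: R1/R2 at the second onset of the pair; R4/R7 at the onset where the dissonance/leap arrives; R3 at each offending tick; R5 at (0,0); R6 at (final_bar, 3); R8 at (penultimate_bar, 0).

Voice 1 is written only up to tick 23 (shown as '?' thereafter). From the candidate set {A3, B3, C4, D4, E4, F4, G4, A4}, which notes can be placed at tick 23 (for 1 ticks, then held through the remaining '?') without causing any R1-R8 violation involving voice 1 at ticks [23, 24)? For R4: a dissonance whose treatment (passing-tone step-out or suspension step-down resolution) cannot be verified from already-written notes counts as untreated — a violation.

A3: legal
B3: violates R4,R7
C4: legal
D4: violates R4
E4: legal
F4: legal
G4: violates R4
A4: legal

{A3, A4, C4, E4, F4}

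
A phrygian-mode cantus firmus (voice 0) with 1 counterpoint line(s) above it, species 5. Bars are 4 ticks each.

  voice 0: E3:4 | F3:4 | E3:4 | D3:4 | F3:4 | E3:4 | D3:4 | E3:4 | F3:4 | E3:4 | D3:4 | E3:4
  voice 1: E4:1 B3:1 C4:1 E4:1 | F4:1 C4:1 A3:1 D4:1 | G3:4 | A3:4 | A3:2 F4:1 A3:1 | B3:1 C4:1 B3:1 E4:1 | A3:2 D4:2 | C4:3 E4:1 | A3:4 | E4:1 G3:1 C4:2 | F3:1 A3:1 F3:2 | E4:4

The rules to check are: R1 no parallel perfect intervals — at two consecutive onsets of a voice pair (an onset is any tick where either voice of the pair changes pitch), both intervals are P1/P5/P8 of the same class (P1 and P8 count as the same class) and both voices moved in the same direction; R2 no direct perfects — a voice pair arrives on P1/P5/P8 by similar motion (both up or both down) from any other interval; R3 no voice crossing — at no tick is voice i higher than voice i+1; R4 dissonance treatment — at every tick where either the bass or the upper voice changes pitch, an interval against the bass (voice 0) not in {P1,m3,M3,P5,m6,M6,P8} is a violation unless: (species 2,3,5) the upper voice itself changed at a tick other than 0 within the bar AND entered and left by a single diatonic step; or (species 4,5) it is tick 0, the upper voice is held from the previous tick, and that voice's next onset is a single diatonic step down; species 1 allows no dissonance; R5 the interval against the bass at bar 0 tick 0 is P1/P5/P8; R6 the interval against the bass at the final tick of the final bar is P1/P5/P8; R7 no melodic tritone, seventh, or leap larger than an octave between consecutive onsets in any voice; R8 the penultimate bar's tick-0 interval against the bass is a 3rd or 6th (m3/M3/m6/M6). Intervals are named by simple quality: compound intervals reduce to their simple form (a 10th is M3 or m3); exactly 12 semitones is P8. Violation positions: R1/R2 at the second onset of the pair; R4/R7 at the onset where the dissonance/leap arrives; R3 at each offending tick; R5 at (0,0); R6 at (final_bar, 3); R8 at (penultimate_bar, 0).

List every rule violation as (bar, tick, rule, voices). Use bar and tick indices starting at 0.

bar 0: v0=E3 v1=E4 downbeat P8
bar 1: v0=F3 v1=F4 downbeat P8
bar 2: v0=E3 v1=G3 downbeat m3
bar 3: v0=D3 v1=A3 downbeat P5
bar 4: v0=F3 v1=A3 downbeat M3
bar 5: v0=E3 v1=B3 downbeat P5
bar 6: v0=D3 v1=A3 downbeat P5
bar 7: v0=E3 v1=C4 downbeat m6
bar 8: v0=F3 v1=A3 downbeat M3
bar 9: v0=E3 v1=E4 downbeat P8
bar 10: v0=D3 v1=F3 downbeat m3
bar 11: v0=E3 v1=E4 downbeat P8
  -> R1 @ bar 1 tick 0 v(0, 1): E3/E4 P8 -> F3/F4 P8 similar
  -> R2 @ bar 6 tick 0 v(0, 1): E3/E4 P8 -> D3/A3 P5 similar
  -> R2 @ bar 11 tick 0 v(0, 1): D3/F3 m3 -> E3/E4 P8 similar
  -> R7 @ bar 11 tick 0 v(1,): F3->E4 leap 11st

(1, 0, R1, (0, 1))
(6, 0, R2, (0, 1))
(11, 0, R2, (0, 1))
(11, 0, R7, (1,))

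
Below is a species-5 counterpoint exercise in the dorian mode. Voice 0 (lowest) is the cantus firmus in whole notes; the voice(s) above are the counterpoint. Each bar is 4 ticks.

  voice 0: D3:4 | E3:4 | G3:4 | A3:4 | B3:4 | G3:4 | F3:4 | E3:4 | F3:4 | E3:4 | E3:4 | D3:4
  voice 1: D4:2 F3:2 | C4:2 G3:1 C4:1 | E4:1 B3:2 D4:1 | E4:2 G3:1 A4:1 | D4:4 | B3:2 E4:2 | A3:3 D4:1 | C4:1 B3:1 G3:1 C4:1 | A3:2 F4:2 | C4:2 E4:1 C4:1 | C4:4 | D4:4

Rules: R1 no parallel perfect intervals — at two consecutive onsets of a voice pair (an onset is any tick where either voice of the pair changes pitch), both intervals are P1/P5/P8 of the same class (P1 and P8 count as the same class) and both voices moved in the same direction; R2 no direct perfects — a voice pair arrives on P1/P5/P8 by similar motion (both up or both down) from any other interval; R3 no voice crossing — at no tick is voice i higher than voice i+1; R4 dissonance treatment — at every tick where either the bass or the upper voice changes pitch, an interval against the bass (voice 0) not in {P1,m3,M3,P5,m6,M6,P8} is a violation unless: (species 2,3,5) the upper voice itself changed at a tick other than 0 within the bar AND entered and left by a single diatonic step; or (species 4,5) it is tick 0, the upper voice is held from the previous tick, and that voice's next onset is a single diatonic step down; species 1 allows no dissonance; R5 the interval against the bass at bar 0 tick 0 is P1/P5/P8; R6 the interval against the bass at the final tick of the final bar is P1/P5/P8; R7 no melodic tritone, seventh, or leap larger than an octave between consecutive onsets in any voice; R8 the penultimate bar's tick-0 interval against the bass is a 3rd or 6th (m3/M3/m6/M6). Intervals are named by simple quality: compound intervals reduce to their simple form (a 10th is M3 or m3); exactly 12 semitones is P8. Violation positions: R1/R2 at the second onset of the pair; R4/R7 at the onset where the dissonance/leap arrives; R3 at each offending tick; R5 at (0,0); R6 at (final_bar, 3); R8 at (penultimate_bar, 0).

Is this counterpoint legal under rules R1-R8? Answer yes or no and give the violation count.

No (4 violations)

bar 0: v0=D3 v1=D4 (P8)
bar 1: v0=E3 v1=C4 (m6)
bar 2: v0=G3 v1=E4 (M6)
bar 3: v0=A3 v1=E4 (P5)
bar 4: v0=B3 v1=D4 (m3)
bar 5: v0=G3 v1=B3 (M3)
bar 6: v0=F3 v1=A3 (M3)
bar 7: v0=E3 v1=C4 (m6)
bar 8: v0=F3 v1=A3 (M3)
bar 9: v0=E3 v1=C4 (m6)
bar 10: v0=E3 v1=C4 (m6)
bar 11: v0=D3 v1=D4 (P8)
  R1 @ bar3.0: G3/D4 P5 -> A3/E4 P5 similar
  R3 @ bar3.2: A3 above G3
  R4 @ bar3.2: A3/G3 M2 untreated
  R7 @ bar3.3: G3->A4 leap 14st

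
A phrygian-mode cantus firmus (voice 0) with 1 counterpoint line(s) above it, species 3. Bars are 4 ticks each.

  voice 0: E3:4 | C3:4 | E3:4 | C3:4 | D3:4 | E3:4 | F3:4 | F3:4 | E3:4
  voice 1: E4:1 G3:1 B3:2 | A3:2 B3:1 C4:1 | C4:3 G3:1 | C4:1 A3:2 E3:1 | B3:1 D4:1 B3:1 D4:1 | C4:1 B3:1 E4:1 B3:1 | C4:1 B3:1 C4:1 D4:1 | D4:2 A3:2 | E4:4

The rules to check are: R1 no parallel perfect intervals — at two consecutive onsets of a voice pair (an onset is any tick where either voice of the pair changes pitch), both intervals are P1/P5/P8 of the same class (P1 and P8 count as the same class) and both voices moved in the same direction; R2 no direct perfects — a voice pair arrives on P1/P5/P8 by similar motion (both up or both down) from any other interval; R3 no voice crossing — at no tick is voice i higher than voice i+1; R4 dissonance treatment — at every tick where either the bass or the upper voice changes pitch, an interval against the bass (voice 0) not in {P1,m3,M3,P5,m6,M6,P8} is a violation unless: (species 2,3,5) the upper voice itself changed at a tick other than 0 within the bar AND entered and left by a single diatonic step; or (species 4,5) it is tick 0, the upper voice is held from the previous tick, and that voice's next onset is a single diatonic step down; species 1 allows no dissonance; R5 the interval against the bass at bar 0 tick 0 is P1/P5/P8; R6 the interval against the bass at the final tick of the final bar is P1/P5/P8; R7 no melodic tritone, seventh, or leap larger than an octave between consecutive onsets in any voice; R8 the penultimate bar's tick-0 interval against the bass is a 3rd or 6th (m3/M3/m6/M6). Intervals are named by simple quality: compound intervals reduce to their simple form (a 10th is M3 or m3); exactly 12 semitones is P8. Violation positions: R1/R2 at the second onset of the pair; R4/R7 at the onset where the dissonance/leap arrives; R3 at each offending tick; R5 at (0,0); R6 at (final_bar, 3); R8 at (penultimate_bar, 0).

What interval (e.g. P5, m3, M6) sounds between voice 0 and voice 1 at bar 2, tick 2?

m6

voice 0=E3 voice 1=C4 -> m6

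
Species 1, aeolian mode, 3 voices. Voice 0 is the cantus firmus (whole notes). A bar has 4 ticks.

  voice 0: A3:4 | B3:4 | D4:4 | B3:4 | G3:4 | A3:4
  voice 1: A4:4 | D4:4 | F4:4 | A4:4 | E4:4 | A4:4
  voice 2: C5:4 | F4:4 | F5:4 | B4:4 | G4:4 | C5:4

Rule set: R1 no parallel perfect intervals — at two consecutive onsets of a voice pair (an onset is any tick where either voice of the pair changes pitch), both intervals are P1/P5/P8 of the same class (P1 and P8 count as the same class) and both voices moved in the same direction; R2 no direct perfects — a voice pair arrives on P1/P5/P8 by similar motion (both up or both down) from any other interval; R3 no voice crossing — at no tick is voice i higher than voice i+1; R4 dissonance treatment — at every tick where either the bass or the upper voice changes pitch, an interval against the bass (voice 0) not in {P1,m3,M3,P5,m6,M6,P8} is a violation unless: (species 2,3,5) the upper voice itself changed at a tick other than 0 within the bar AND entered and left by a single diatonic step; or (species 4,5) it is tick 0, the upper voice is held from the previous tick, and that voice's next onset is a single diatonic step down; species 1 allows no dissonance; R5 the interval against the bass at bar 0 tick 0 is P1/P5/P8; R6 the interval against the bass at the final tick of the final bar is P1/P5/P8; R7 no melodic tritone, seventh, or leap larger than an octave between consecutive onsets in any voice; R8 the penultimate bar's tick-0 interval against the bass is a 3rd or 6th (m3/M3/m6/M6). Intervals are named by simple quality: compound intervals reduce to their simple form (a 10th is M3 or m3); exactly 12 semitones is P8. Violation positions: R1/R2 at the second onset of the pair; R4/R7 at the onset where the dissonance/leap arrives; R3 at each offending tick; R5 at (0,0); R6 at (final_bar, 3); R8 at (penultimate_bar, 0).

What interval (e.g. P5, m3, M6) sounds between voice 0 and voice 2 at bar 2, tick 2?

voice 0=D4 voice 2=F5 -> m3

m3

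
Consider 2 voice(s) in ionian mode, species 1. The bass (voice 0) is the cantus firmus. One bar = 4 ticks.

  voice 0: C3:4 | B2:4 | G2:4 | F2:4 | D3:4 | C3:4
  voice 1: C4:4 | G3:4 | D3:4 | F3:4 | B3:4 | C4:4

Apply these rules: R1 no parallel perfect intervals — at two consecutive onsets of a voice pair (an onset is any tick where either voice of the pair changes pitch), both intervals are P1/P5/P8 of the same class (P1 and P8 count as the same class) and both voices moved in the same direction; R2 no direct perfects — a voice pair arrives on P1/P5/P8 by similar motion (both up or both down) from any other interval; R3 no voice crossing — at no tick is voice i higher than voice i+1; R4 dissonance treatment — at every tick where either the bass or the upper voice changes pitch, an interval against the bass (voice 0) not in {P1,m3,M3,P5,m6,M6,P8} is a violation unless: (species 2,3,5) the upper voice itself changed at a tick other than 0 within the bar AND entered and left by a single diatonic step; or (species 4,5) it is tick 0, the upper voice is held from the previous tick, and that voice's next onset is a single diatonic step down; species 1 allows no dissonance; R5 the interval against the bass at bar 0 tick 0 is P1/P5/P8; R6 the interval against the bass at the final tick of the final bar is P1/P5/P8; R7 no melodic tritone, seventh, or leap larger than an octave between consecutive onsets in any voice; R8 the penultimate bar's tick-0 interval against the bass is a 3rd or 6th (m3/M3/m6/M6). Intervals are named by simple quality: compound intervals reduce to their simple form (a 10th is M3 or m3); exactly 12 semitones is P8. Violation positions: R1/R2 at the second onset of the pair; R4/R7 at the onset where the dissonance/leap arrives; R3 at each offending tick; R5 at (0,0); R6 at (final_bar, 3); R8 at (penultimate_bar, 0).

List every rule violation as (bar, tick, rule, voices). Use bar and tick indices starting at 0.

(2, 0, R2, (0, 1))
(4, 0, R7, (1,))

bar 0: v0=C3 v1=C4 downbeat P8
bar 1: v0=B2 v1=G3 downbeat m6
bar 2: v0=G2 v1=D3 downbeat P5
bar 3: v0=F2 v1=F3 downbeat P8
bar 4: v0=D3 v1=B3 downbeat M6
bar 5: v0=C3 v1=C4 downbeat P8
  -> R2 @ bar 2 tick 0 v(0, 1): B2/G3 m6 -> G2/D3 P5 similar
  -> R7 @ bar 4 tick 0 v(1,): F3->B3 leap 6st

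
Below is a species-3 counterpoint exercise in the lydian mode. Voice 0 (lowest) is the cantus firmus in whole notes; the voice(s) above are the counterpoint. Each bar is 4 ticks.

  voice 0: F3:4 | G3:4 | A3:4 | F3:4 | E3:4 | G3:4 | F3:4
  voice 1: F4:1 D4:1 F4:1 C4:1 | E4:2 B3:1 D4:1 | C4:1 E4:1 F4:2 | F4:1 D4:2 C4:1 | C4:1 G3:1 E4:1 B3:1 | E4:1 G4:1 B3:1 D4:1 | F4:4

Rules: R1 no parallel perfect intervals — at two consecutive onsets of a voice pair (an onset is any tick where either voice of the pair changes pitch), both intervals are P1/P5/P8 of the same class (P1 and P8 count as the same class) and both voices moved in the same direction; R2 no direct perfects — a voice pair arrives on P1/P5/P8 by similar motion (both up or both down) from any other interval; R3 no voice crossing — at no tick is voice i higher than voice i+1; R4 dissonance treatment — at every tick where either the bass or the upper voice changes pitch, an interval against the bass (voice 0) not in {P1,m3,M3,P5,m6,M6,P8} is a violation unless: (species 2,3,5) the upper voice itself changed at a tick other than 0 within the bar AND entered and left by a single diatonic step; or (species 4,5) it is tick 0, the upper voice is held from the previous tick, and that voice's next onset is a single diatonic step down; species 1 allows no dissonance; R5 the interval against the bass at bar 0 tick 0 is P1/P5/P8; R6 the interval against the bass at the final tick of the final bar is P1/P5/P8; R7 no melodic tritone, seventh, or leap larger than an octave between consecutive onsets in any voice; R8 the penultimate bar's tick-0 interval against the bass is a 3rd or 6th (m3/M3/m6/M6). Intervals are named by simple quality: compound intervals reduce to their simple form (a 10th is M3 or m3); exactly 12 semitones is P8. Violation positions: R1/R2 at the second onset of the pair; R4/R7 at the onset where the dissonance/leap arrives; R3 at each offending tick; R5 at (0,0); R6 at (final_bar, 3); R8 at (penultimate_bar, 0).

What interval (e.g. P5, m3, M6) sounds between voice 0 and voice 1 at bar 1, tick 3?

P5

voice 0=G3 voice 1=D4 -> P5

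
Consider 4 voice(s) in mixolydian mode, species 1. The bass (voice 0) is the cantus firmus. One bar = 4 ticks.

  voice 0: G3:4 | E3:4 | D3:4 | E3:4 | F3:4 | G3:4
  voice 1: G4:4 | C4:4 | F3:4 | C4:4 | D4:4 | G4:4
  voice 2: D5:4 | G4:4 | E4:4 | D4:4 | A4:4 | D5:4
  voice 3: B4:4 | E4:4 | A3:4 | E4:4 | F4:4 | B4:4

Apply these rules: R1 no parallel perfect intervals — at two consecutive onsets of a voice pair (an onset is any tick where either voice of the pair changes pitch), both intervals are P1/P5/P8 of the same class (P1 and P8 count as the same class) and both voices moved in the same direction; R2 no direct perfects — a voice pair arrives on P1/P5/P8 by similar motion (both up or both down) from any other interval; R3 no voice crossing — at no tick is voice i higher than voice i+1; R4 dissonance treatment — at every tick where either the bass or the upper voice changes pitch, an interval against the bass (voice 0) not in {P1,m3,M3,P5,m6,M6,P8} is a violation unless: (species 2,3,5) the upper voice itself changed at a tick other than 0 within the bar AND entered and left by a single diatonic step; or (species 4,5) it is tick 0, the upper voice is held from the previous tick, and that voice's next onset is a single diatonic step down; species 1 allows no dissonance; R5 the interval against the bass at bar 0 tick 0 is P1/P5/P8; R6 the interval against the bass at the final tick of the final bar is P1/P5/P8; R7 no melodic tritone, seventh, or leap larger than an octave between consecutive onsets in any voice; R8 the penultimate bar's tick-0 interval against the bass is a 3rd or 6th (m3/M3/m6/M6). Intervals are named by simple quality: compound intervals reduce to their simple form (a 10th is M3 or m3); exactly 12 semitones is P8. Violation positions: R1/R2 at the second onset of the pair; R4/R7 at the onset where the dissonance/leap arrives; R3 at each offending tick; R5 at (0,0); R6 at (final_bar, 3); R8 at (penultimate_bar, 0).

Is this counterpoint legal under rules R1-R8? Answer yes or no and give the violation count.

No (36 violations)

bar 0: v0=G3 v1=G4 v2=D5 v3=B4 (M3)
bar 1: v0=E3 v1=C4 v2=G4 v3=E4 (P8)
bar 2: v0=D3 v1=F3 v2=E4 v3=A3 (P5)
bar 3: v0=E3 v1=C4 v2=D4 v3=E4 (P8)
bar 4: v0=F3 v1=D4 v2=A4 v3=F4 (P8)
bar 5: v0=G3 v1=G4 v2=D5 v3=B4 (M3)
  R3 @ bar0.0: D5 above B4
  R5 @ bar0.0: opens on M3
  R3 @ bar0.1: D5 above B4
  R3 @ bar0.2: D5 above B4
  R3 @ bar0.3: D5 above B4
  R1 @ bar1.0: G4/D5 P5 -> C4/G4 P5 similar
  R2 @ bar1.0: G3/B4 M3 -> E3/E4 P8 similar
  R3 @ bar1.0: G4 above E4
  R3 @ bar1.1: G4 above E4
  R3 @ bar1.2: G4 above E4
  R3 @ bar1.3: G4 above E4
  R2 @ bar2.0: E3/E4 P8 -> D3/A3 P5 similar
  R2 @ bar2.0: G4/E4 m3 -> E4/A3 P5 similar
  R3 @ bar2.0: E4 above A3
  R4 @ bar2.0: D3/E4 M2 untreated
  R3 @ bar2.1: E4 above A3
  R3 @ bar2.2: E4 above A3
  R3 @ bar2.3: E4 above A3
  R2 @ bar3.0: D3/A3 P5 -> E3/E4 P8 similar
  R4 @ bar3.0: E3/D4 m7 untreated
  R1 @ bar4.0: E3/E4 P8 -> F3/F4 P8 similar
  R2 @ bar4.0: C4/D4 M2 -> D4/A4 P5 similar
  R3 @ bar4.0: A4 above F4
  R8 @ bar4.0: penult P8 not 3rd/6th
  R3 @ bar4.1: A4 above F4
  R3 @ bar4.2: A4 above F4
  R3 @ bar4.3: A4 above F4
  R1 @ bar5.0: D4/A4 P5 -> G4/D5 P5 similar
  R2 @ bar5.0: F3/D4 M6 -> G3/G4 P8 similar
  R2 @ bar5.0: F3/A4 M3 -> G3/D5 P5 similar
  R3 @ bar5.0: D5 above B4
  R7 @ bar5.0: F4->B4 leap 6st
  R3 @ bar5.1: D5 above B4
  R3 @ bar5.2: D5 above B4
  R3 @ bar5.3: D5 above B4
  R6 @ bar5.3: closes on M3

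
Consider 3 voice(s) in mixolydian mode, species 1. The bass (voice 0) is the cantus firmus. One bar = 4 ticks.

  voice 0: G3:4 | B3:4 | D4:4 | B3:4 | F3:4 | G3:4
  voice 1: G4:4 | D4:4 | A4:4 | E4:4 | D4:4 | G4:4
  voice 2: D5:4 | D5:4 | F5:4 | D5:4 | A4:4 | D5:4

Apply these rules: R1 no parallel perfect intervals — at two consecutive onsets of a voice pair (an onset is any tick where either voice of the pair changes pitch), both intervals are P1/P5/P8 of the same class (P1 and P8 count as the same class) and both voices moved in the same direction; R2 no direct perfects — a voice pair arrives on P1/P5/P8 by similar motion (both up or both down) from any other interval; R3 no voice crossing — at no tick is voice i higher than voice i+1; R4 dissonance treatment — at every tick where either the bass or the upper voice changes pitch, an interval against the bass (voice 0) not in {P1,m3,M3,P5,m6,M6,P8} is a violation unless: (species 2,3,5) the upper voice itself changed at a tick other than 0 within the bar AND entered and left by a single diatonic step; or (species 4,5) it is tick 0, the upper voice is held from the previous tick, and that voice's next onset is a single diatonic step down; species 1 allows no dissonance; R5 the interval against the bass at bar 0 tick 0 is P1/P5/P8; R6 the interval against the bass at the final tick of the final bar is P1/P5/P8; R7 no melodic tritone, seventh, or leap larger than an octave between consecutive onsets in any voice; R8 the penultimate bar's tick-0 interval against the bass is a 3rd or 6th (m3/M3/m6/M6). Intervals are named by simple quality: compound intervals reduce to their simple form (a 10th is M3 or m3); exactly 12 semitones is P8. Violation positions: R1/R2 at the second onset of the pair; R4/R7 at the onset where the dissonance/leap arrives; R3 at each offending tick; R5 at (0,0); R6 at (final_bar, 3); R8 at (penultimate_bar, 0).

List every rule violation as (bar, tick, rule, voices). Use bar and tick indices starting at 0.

(2, 0, R2, (0, 1))
(3, 0, R4, (0, 1))
(4, 0, R2, (1, 2))
(4, 0, R7, (0,))
(5, 0, R1, (1, 2))
(5, 0, R2, (0, 1))
(5, 0, R2, (0, 2))

bar 0: v0=G3 v1=G4 v2=D5 downbeat P5
bar 1: v0=B3 v1=D4 v2=D5 downbeat m3
bar 2: v0=D4 v1=A4 v2=F5 downbeat m3
bar 3: v0=B3 v1=E4 v2=D5 downbeat m3
bar 4: v0=F3 v1=D4 v2=A4 downbeat M3
bar 5: v0=G3 v1=G4 v2=D5 downbeat P5
  -> R2 @ bar 2 tick 0 v(0, 1): B3/D4 m3 -> D4/A4 P5 similar
  -> R4 @ bar 3 tick 0 v(0, 1): B3/E4 P4 untreated
  -> R2 @ bar 4 tick 0 v(1, 2): E4/D5 m7 -> D4/A4 P5 similar
  -> R7 @ bar 4 tick 0 v(0,): B3->F3 leap 6st
  -> R1 @ bar 5 tick 0 v(1, 2): D4/A4 P5 -> G4/D5 P5 similar
  -> R2 @ bar 5 tick 0 v(0, 1): F3/D4 M6 -> G3/G4 P8 similar
  -> R2 @ bar 5 tick 0 v(0, 2): F3/A4 M3 -> G3/D5 P5 similar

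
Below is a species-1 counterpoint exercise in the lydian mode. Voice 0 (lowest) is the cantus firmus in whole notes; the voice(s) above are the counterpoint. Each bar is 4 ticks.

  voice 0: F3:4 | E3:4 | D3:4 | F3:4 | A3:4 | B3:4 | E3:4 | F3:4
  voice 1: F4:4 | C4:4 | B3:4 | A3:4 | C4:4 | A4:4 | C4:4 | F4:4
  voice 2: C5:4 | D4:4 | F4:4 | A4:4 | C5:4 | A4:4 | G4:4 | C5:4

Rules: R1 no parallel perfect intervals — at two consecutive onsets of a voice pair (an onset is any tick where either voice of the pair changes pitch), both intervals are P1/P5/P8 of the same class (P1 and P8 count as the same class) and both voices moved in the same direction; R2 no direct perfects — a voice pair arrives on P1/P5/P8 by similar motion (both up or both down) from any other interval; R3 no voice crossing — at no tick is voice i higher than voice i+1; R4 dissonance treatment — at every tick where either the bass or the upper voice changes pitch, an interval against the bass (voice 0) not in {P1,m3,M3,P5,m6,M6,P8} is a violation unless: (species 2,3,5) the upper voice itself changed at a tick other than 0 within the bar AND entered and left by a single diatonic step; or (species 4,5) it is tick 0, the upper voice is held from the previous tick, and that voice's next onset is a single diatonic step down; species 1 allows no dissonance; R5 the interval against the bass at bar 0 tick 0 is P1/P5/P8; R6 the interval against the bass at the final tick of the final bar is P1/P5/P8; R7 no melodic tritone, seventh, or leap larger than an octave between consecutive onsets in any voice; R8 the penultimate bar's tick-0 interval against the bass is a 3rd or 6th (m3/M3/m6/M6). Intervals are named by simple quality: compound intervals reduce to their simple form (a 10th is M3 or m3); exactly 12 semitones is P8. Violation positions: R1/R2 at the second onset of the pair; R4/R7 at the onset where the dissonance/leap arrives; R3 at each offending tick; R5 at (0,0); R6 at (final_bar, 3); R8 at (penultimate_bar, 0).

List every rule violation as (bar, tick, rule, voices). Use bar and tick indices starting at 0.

bar 0: v0=F3 v1=F4 v2=C5 downbeat P5
bar 1: v0=E3 v1=C4 v2=D4 downbeat m7
bar 2: v0=D3 v1=B3 v2=F4 downbeat m3
bar 3: v0=F3 v1=A3 v2=A4 downbeat M3
bar 4: v0=A3 v1=C4 v2=C5 downbeat m3
bar 5: v0=B3 v1=A4 v2=A4 downbeat m7
bar 6: v0=E3 v1=C4 v2=G4 downbeat m3
bar 7: v0=F3 v1=F4 v2=C5 downbeat P5
  -> R4 @ bar 1 tick 0 v(0, 2): E3/D4 m7 untreated
  -> R7 @ bar 1 tick 0 v(2,): C5->D4 leap 10st
  -> R1 @ bar 4 tick 0 v(1, 2): A3/A4 P8 -> C4/C5 P8 similar
  -> R4 @ bar 5 tick 0 v(0, 1): B3/A4 m7 untreated
  -> R4 @ bar 5 tick 0 v(0, 2): B3/A4 m7 untreated
  -> R2 @ bar 6 tick 0 v(1, 2): A4/A4 P1 -> C4/G4 P5 similar
  -> R1 @ bar 7 tick 0 v(1, 2): C4/G4 P5 -> F4/C5 P5 similar
  -> R2 @ bar 7 tick 0 v(0, 1): E3/C4 m6 -> F3/F4 P8 similar
  -> R2 @ bar 7 tick 0 v(0, 2): E3/G4 m3 -> F3/C5 P5 similar

(1, 0, R4, (0, 2))
(1, 0, R7, (2,))
(4, 0, R1, (1, 2))
(5, 0, R4, (0, 1))
(5, 0, R4, (0, 2))
(6, 0, R2, (1, 2))
(7, 0, R1, (1, 2))
(7, 0, R2, (0, 1))
(7, 0, R2, (0, 2))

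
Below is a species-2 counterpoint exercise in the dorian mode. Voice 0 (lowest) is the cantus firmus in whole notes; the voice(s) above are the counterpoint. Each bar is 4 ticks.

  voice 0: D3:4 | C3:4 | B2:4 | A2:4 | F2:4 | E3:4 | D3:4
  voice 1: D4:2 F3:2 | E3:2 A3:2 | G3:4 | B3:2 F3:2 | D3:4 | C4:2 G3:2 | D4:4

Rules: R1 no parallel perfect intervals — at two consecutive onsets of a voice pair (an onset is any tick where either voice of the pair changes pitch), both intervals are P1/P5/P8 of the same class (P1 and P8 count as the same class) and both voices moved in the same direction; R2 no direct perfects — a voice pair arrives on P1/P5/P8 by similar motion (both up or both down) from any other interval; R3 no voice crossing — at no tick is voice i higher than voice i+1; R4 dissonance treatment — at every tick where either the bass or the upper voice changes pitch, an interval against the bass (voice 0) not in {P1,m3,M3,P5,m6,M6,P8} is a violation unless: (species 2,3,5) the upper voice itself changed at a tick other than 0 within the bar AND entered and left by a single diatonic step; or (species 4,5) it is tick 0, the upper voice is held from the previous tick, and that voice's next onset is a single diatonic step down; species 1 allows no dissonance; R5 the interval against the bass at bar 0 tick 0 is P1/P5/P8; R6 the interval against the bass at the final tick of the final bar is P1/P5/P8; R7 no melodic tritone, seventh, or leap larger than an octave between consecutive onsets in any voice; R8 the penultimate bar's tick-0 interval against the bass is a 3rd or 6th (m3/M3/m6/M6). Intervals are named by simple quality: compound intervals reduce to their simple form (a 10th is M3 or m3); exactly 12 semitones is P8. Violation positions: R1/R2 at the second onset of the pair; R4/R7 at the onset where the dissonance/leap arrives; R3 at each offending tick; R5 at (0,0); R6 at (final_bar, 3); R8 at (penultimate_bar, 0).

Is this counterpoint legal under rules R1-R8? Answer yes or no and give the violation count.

No (4 violations)

bar 0: v0=D3 v1=D4 (P8)
bar 1: v0=C3 v1=E3 (M3)
bar 2: v0=B2 v1=G3 (m6)
bar 3: v0=A2 v1=B3 (M2)
bar 4: v0=F2 v1=D3 (M6)
bar 5: v0=E3 v1=C4 (m6)
bar 6: v0=D3 v1=D4 (P8)
  R4 @ bar3.0: A2/B3 M2 untreated
  R7 @ bar3.2: B3->F3 leap 6st
  R7 @ bar5.0: F2->E3 leap 11st
  R7 @ bar5.0: D3->C4 leap 10st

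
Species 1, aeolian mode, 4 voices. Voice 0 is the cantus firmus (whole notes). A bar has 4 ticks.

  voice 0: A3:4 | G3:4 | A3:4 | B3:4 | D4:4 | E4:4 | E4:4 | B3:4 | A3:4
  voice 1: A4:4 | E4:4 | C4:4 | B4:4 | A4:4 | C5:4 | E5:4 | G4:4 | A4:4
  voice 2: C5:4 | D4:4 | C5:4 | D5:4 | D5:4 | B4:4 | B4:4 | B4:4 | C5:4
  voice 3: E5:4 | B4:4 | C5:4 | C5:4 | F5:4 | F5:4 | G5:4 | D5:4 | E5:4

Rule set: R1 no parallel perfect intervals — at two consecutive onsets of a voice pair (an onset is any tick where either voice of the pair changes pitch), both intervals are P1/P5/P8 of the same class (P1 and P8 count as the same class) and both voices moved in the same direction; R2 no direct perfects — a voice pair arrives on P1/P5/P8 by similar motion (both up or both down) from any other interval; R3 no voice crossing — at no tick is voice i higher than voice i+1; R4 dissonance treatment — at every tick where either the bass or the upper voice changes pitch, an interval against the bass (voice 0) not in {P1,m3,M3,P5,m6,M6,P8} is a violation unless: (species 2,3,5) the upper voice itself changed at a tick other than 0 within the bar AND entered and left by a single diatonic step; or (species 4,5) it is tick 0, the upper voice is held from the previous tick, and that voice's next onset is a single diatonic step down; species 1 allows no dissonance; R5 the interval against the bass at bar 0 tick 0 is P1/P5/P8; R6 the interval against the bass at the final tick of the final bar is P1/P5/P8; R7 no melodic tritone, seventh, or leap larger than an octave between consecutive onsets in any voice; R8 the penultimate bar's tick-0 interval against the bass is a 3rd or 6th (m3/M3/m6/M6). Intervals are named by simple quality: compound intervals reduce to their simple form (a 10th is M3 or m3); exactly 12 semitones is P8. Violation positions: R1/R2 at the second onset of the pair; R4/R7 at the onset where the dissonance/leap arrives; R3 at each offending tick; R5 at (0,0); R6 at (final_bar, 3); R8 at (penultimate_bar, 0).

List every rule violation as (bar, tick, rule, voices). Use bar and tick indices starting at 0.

bar 0: v0=A3 v1=A4 v2=C5 v3=E5 downbeat P5
bar 1: v0=G3 v1=E4 v2=D4 v3=B4 downbeat M3
bar 2: v0=A3 v1=C4 v2=C5 v3=C5 downbeat m3
bar 3: v0=B3 v1=B4 v2=D5 v3=C5 downbeat m2
bar 4: v0=D4 v1=A4 v2=D5 v3=F5 downbeat m3
bar 5: v0=E4 v1=C5 v2=B4 v3=F5 downbeat m2
bar 6: v0=E4 v1=E5 v2=B4 v3=G5 downbeat m3
bar 7: v0=B3 v1=G4 v2=B4 v3=D5 downbeat m3
bar 8: v0=A3 v1=A4 v2=C5 v3=E5 downbeat P5
  -> R5 @ bar 0 tick 0 v(0, 2): opens on m3
  -> R1 @ bar 1 tick 0 v(1, 3): A4/E5 P5 -> E4/B4 P5 similar
  -> R2 @ bar 1 tick 0 v(0, 2): A3/C5 m3 -> G3/D4 P5 similar
  -> R3 @ bar 1 tick 0 v(1, 2): E4 above D4
  -> R7 @ bar 1 tick 0 v(2,): C5->D4 leap 10st
  -> R3 @ bar 1 tick 1 v(1, 2): E4 above D4
  -> R3 @ bar 1 tick 2 v(1, 2): E4 above D4
  -> R3 @ bar 1 tick 3 v(1, 2): E4 above D4
  -> R2 @ bar 2 tick 0 v(2, 3): D4/B4 M6 -> C5/C5 P1 similar
  -> R7 @ bar 2 tick 0 v(2,): D4->C5 leap 10st
  -> R2 @ bar 3 tick 0 v(0, 1): A3/C4 m3 -> B3/B4 P8 similar
  -> R3 @ bar 3 tick 0 v(2, 3): D5 above C5
  -> R4 @ bar 3 tick 0 v(0, 3): B3/C5 m2 untreated
  -> R7 @ bar 3 tick 0 v(1,): C4->B4 leap 11st
  -> R3 @ bar 3 tick 1 v(2, 3): D5 above C5
  -> R3 @ bar 3 tick 2 v(2, 3): D5 above C5
  -> R3 @ bar 3 tick 3 v(2, 3): D5 above C5
  -> R3 @ bar 5 tick 0 v(1, 2): C5 above B4
  -> R4 @ bar 5 tick 0 v(0, 3): E4/F5 m2 untreated
  -> R3 @ bar 5 tick 1 v(1, 2): C5 above B4
  -> R3 @ bar 5 tick 2 v(1, 2): C5 above B4
  -> R3 @ bar 5 tick 3 v(1, 2): C5 above B4
  -> R3 @ bar 6 tick 0 v(1, 2): E5 above B4
  -> R3 @ bar 6 tick 1 v(1, 2): E5 above B4
  -> R3 @ bar 6 tick 2 v(1, 2): E5 above B4
  -> R3 @ bar 6 tick 3 v(1, 2): E5 above B4
  -> R2 @ bar 7 tick 0 v(1, 3): E5/G5 m3 -> G4/D5 P5 similar
  -> R8 @ bar 7 tick 0 v(0, 2): penult P8 not 3rd/6th
  -> R1 @ bar 8 tick 0 v(1, 3): G4/D5 P5 -> A4/E5 P5 similar
  -> R6 @ bar 8 tick 3 v(0, 2): closes on m3

(0, 0, R5, (0, 2))
(1, 0, R1, (1, 3))
(1, 0, R2, (0, 2))
(1, 0, R3, (1, 2))
(1, 0, R7, (2,))
(1, 1, R3, (1, 2))
(1, 2, R3, (1, 2))
(1, 3, R3, (1, 2))
(2, 0, R2, (2, 3))
(2, 0, R7, (2,))
(3, 0, R2, (0, 1))
(3, 0, R3, (2, 3))
(3, 0, R4, (0, 3))
(3, 0, R7, (1,))
(3, 1, R3, (2, 3))
(3, 2, R3, (2, 3))
(3, 3, R3, (2, 3))
(5, 0, R3, (1, 2))
(5, 0, R4, (0, 3))
(5, 1, R3, (1, 2))
(5, 2, R3, (1, 2))
(5, 3, R3, (1, 2))
(6, 0, R3, (1, 2))
(6, 1, R3, (1, 2))
(6, 2, R3, (1, 2))
(6, 3, R3, (1, 2))
(7, 0, R2, (1, 3))
(7, 0, R8, (0, 2))
(8, 0, R1, (1, 3))
(8, 3, R6, (0, 2))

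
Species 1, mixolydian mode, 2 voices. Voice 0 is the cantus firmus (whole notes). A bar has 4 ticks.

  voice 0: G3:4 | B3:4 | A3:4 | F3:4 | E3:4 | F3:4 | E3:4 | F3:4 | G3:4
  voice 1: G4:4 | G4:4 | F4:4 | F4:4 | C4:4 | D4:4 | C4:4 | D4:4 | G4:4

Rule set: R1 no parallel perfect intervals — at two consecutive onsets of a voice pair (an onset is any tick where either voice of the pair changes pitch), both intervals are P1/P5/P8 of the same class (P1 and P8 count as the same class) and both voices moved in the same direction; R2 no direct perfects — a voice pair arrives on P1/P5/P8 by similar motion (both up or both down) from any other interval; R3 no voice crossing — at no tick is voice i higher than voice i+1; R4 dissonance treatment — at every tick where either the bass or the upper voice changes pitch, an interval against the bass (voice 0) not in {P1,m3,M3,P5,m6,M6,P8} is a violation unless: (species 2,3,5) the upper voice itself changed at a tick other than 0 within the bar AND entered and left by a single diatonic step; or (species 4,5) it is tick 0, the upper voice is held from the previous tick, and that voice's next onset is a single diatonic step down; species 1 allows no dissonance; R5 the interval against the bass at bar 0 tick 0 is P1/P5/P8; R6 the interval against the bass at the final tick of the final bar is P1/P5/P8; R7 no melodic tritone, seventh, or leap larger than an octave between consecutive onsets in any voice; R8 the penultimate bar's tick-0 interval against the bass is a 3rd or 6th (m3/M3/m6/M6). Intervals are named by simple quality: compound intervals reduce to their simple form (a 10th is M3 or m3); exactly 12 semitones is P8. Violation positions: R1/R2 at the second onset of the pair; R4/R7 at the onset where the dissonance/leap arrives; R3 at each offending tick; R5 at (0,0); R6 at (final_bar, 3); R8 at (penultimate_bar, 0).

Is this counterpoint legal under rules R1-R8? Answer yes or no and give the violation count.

bar 0: v0=G3 v1=G4 (P8)
bar 1: v0=B3 v1=G4 (m6)
bar 2: v0=A3 v1=F4 (m6)
bar 3: v0=F3 v1=F4 (P8)
bar 4: v0=E3 v1=C4 (m6)
bar 5: v0=F3 v1=D4 (M6)
bar 6: v0=E3 v1=C4 (m6)
bar 7: v0=F3 v1=D4 (M6)
bar 8: v0=G3 v1=G4 (P8)
  R2 @ bar8.0: F3/D4 M6 -> G3/G4 P8 similar

No (1 violations)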